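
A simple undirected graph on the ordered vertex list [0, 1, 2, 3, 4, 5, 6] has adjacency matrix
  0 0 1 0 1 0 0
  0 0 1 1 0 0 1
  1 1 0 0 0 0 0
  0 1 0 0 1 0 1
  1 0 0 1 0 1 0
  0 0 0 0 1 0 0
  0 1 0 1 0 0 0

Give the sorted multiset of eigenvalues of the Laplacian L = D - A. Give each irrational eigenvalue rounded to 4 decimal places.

Each diagonal entry of L is the vertex degree and each off-diagonal entry is -1 where an edge is present, 0 otherwise; in the order [0, 1, 2, 3, 4, 5, 6] the diagonal is [2, 3, 2, 3, 3, 1, 2]. Diagonalising L (or applying a numerical eigensolver to the 7x7 matrix) gives the spectrum above. The single zero eigenvalue shows the graph is connected.

[0, 0.6490, 1.0910, 2.2416, 3.1462, 4.2048, 4.6675]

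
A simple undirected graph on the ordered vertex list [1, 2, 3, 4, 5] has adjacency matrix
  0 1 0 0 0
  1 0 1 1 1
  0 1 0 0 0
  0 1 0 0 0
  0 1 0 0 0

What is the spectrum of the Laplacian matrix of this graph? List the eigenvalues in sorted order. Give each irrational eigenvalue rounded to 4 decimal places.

[0, 1, 1, 1, 5]

Reading degrees in the order [1, 2, 3, 4, 5] gives [1, 4, 1, 1, 1]; set D = diag(1, 4, 1, 1, 1) and form L = D - A. Since every row of L sums to 0, the all-ones vector is in the kernel and 0 is an eigenvalue. The single zero eigenvalue shows the graph is connected. There is one zero in the spectrum, matching the 1 component.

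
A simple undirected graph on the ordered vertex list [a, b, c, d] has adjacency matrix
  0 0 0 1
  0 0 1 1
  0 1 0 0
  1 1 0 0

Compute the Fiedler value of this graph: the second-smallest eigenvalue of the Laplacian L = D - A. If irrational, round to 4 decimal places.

0.5858

With the vertex order [a, b, c, d], the degrees are [1, 2, 1, 2], giving D = diag(1, 2, 1, 2) and L = D - A. The smallest Laplacian eigenvalue is always 0. The next one, lambda_2 = 0.5858, measures how hard the graph is to disconnect: larger values mean better connectivity. By the matrix-tree theorem the graph has (1/4) * product of the nonzero eigenvalues = 1 spanning tree.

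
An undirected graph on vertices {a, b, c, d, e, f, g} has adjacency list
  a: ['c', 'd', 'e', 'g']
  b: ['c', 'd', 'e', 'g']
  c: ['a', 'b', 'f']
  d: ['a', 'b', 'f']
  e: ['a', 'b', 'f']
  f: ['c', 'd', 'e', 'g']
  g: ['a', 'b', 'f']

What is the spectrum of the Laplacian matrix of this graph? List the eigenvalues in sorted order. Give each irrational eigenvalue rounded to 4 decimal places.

[0, 3, 3, 3, 4, 4, 7]

With the vertex order [a, b, c, d, e, f, g], the degrees are [4, 4, 3, 3, 3, 4, 3], giving D = diag(4, 4, 3, 3, 3, 4, 3) and L = D - A. The multiplicity of 0 as a Laplacian eigenvalue equals the number of connected components. The single zero eigenvalue shows the graph is connected. By the matrix-tree theorem the graph has (1/7) * product of the nonzero eigenvalues = 432 spanning trees.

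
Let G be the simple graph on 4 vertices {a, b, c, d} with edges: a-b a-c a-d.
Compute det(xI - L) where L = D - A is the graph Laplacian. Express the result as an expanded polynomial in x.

With the vertex order [a, b, c, d], the degrees are [3, 1, 1, 1], giving D = diag(3, 1, 1, 1) and L = D - A. L has integer entries, so p(x) = det(xI - L) has integer coefficients. Expanding the determinant yields x^4 - 6x^3 + 9x^2 - 4x. The coefficient of x^3 equals -trace(L) = -6, matching the sum of degrees. The largest eigenvalue, 4, is at most the vertex count 4. By the matrix-tree theorem the graph has (1/4) * product of the nonzero eigenvalues = 1 spanning tree.

x^4 - 6x^3 + 9x^2 - 4x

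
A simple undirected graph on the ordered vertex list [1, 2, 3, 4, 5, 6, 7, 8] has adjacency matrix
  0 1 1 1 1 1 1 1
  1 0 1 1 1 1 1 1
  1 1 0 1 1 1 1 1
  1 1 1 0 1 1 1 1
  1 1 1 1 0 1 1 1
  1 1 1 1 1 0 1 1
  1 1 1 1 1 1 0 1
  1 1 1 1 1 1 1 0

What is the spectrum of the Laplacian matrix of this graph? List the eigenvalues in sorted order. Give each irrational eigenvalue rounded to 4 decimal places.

Each diagonal entry of L is the vertex degree and each off-diagonal entry is -1 where an edge is present, 0 otherwise; in the order [1, 2, 3, 4, 5, 6, 7, 8] the diagonal is [7, 7, 7, 7, 7, 7, 7, 7]. L is symmetric positive semidefinite, so every eigenvalue is real and nonnegative. The single zero eigenvalue shows the graph is connected.

[0, 8, 8, 8, 8, 8, 8, 8]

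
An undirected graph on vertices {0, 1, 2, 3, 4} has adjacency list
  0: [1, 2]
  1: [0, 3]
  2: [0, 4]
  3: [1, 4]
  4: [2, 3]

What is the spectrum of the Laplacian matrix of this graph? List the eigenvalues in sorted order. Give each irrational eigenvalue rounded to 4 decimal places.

[0, 1.3820, 1.3820, 3.6180, 3.6180]

Each diagonal entry of L is the vertex degree and each off-diagonal entry is -1 where an edge is present, 0 otherwise; in the order [0, 1, 2, 3, 4] the diagonal is [2, 2, 2, 2, 2]. Since every row of L sums to 0, the all-ones vector is in the kernel and 0 is an eigenvalue.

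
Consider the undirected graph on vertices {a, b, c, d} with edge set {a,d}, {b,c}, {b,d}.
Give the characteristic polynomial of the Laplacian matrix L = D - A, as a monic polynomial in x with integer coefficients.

Reading degrees in the order [a, b, c, d] gives [1, 2, 1, 2]; set D = diag(1, 2, 1, 2) and form L = D - A. Computing det(xI - L) by cofactor expansion (or equivalently via sum-over-permutations) gives x^4 - 6x^3 + 10x^2 - 4x. The coefficient of x^3 equals -trace(L) = -6, matching the sum of degrees. There is one zero in the spectrum, matching the 1 component.

x^4 - 6x^3 + 10x^2 - 4x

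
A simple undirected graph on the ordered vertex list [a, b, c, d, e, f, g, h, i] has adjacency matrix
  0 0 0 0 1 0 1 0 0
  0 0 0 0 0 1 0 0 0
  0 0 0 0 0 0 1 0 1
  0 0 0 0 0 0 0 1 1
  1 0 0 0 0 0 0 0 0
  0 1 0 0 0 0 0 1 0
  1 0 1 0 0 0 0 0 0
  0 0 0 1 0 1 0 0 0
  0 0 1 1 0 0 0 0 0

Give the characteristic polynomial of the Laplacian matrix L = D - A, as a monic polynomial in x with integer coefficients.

With the vertex order [a, b, c, d, e, f, g, h, i], the degrees are [2, 1, 2, 2, 1, 2, 2, 2, 2], giving D = diag(2, 1, 2, 2, 1, 2, 2, 2, 2) and L = D - A. L has integer entries, so p(x) = det(xI - L) has integer coefficients. Expanding the determinant yields x^9 - 16x^8 + 105x^7 - 364x^6 + 715x^5 - 792x^4 + 462x^3 - 120x^2 + 9x. The coefficient of x^8 equals -trace(L) = -16, matching the sum of degrees. There is one zero in the spectrum, matching the 1 component.

x^9 - 16x^8 + 105x^7 - 364x^6 + 715x^5 - 792x^4 + 462x^3 - 120x^2 + 9x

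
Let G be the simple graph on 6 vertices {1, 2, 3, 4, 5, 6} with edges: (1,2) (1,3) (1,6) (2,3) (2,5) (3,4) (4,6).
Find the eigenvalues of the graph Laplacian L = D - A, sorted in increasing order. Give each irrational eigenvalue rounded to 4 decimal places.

Each diagonal entry of L is the vertex degree and each off-diagonal entry is -1 where an edge is present, 0 otherwise; in the order [1, 2, 3, 4, 5, 6] the diagonal is [3, 3, 3, 2, 1, 2]. Diagonalising L (or applying a numerical eigensolver to the 6x6 matrix) gives the spectrum above. The eigenvalues sum to 14, which equals trace(L) = 2|E|. The largest eigenvalue, 4.6180, is at most the vertex count 6.

[0, 0.6972, 2, 2.3820, 4.3028, 4.6180]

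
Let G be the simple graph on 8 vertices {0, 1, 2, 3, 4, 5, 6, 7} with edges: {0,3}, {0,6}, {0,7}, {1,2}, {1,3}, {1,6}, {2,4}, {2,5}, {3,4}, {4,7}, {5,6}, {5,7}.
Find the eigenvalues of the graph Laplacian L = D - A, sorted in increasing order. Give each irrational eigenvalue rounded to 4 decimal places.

[0, 2, 2, 2, 4, 4, 4, 6]

With the vertex order [0, 1, 2, 3, 4, 5, 6, 7], the degrees are [3, 3, 3, 3, 3, 3, 3, 3], giving D = diag(3, 3, 3, 3, 3, 3, 3, 3) and L = D - A. Diagonalising L (or applying a numerical eigensolver to the 8x8 matrix) gives the spectrum above.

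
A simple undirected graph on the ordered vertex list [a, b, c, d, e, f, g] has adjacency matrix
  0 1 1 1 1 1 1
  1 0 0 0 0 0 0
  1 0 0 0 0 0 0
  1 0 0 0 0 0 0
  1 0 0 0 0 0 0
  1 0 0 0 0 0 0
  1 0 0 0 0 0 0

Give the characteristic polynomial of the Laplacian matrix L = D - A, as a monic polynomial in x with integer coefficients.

x^7 - 12x^6 + 45x^5 - 80x^4 + 75x^3 - 36x^2 + 7x

Each diagonal entry of L is the vertex degree and each off-diagonal entry is -1 where an edge is present, 0 otherwise; in the order [a, b, c, d, e, f, g] the diagonal is [6, 1, 1, 1, 1, 1, 1]. L has integer entries, so p(x) = det(xI - L) has integer coefficients. Expanding the determinant yields x^7 - 12x^6 + 45x^5 - 80x^4 + 75x^3 - 36x^2 + 7x. Since p(0) = det(-L) = 0, x divides p(x). The eigenvalues sum to 12, which equals trace(L) = 2|E|.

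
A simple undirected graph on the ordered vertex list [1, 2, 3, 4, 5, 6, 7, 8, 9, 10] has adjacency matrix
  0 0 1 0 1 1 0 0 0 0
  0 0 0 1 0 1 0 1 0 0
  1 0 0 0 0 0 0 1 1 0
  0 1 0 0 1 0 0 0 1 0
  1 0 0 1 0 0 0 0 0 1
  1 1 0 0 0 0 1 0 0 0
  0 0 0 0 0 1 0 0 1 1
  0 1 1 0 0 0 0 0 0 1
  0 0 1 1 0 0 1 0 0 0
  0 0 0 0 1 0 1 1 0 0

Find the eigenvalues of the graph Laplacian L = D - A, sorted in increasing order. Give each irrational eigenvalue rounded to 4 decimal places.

[0, 2, 2, 2, 2, 2, 5, 5, 5, 5]

Each diagonal entry of L is the vertex degree and each off-diagonal entry is -1 where an edge is present, 0 otherwise; in the order [1, 2, 3, 4, 5, 6, 7, 8, 9, 10] the diagonal is [3, 3, 3, 3, 3, 3, 3, 3, 3, 3]. Since every row of L sums to 0, the all-ones vector is in the kernel and 0 is an eigenvalue.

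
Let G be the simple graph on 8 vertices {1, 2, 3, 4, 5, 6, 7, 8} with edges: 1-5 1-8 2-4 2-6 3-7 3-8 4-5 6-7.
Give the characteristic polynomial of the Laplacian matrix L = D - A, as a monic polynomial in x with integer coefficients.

x^8 - 16x^7 + 104x^6 - 352x^5 + 660x^4 - 672x^3 + 336x^2 - 64x

Each diagonal entry of L is the vertex degree and each off-diagonal entry is -1 where an edge is present, 0 otherwise; in the order [1, 2, 3, 4, 5, 6, 7, 8] the diagonal is [2, 2, 2, 2, 2, 2, 2, 2]. Computing det(xI - L) by cofactor expansion (or equivalently via sum-over-permutations) gives x^8 - 16x^7 + 104x^6 - 352x^5 + 660x^4 - 672x^3 + 336x^2 - 64x. Since p(0) = det(-L) = 0, x divides p(x). By the matrix-tree theorem the graph has (1/8) * product of the nonzero eigenvalues = 8 spanning trees.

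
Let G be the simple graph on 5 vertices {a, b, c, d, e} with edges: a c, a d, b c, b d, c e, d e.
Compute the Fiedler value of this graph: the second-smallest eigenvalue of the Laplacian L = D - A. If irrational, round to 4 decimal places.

2

With the vertex order [a, b, c, d, e], the degrees are [2, 2, 3, 3, 2], giving D = diag(2, 2, 3, 3, 2) and L = D - A. Computing the eigenvalues of L and sorting gives [0, 2, 2, 3, 5]. The Fiedler value lambda_2 = 2 is strictly positive, so the graph is connected. There is one zero in the spectrum, matching the 1 component.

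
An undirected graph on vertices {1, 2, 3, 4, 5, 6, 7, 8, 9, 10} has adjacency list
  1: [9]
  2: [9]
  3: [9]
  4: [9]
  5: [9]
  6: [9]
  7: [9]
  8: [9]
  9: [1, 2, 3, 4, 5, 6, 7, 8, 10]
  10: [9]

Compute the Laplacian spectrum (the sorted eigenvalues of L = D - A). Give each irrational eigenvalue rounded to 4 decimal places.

Each diagonal entry of L is the vertex degree and each off-diagonal entry is -1 where an edge is present, 0 otherwise; in the order [1, 2, 3, 4, 5, 6, 7, 8, 9, 10] the diagonal is [1, 1, 1, 1, 1, 1, 1, 1, 9, 1]. L is symmetric positive semidefinite, so every eigenvalue is real and nonnegative. The largest eigenvalue, 10, is at most the vertex count 10. The eigenvalues sum to 18, which equals trace(L) = 2|E|.

[0, 1, 1, 1, 1, 1, 1, 1, 1, 10]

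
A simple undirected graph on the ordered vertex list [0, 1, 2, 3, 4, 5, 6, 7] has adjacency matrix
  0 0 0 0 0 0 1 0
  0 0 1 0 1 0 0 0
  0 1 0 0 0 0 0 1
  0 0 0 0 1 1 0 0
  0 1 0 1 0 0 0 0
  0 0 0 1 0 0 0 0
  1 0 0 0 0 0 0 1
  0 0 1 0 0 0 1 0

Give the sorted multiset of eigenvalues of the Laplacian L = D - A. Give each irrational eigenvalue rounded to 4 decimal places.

[0, 0.1522, 0.5858, 1.2346, 2, 2.7654, 3.4142, 3.8478]

Each diagonal entry of L is the vertex degree and each off-diagonal entry is -1 where an edge is present, 0 otherwise; in the order [0, 1, 2, 3, 4, 5, 6, 7] the diagonal is [1, 2, 2, 2, 2, 1, 2, 2]. The multiplicity of 0 as a Laplacian eigenvalue equals the number of connected components. The single zero eigenvalue shows the graph is connected. There is one zero in the spectrum, matching the 1 component.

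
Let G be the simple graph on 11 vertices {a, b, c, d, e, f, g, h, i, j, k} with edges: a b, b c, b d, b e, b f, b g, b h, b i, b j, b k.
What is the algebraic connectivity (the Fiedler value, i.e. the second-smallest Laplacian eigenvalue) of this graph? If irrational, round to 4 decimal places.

1

With the vertex order [a, b, c, d, e, f, g, h, i, j, k], the degrees are [1, 10, 1, 1, 1, 1, 1, 1, 1, 1, 1], giving D = diag(1, 10, 1, 1, 1, 1, 1, 1, 1, 1, 1) and L = D - A. Computing the eigenvalues of L and sorting gives [0, 1, 1, 1, 1, 1, 1, 1, 1, 1, 11]. The Fiedler value lambda_2 = 1 is strictly positive, so the graph is connected. The eigenvalues sum to 20, which equals trace(L) = 2|E|. By the matrix-tree theorem the graph has (1/11) * product of the nonzero eigenvalues = 1 spanning tree.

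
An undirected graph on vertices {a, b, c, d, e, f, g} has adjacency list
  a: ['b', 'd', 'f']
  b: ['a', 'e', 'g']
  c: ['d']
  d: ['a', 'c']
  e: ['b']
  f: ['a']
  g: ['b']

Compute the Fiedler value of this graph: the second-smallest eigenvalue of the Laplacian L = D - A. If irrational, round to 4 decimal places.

Reading degrees in the order [a, b, c, d, e, f, g] gives [3, 3, 1, 2, 1, 1, 1]; set D = diag(3, 3, 1, 2, 1, 1, 1) and form L = D - A. The smallest Laplacian eigenvalue is always 0. The next one, lambda_2 = 0.3217, measures how hard the graph is to disconnect: larger values mean better connectivity. There is one zero in the spectrum, matching the 1 component. By the matrix-tree theorem the graph has (1/7) * product of the nonzero eigenvalues = 1 spanning tree.

0.3217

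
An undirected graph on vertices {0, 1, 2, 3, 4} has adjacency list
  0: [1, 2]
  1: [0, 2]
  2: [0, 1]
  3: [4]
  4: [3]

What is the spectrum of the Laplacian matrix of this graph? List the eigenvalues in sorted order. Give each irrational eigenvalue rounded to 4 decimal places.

Each diagonal entry of L is the vertex degree and each off-diagonal entry is -1 where an edge is present, 0 otherwise; in the order [0, 1, 2, 3, 4] the diagonal is [2, 2, 2, 1, 1]. Diagonalising L (or applying a numerical eigensolver to the 5x5 matrix) gives the spectrum above. The 2 zero eigenvalues correspond to the 2 connected components. The eigenvalues sum to 8, which equals trace(L) = 2|E|. There are 2 zeros in the spectrum, matching the 2 components.

[0, 0, 2, 3, 3]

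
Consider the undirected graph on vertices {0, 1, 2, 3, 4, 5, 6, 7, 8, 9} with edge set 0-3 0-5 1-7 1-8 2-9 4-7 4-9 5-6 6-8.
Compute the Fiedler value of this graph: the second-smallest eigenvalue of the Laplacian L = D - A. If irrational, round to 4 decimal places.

0.0979

With the vertex order [0, 1, 2, 3, 4, 5, 6, 7, 8, 9], the degrees are [2, 2, 1, 1, 2, 2, 2, 2, 2, 2], giving D = diag(2, 2, 1, 1, 2, 2, 2, 2, 2, 2) and L = D - A. Computing the eigenvalues of L and sorting gives [0, 0.0979, 0.3820, 0.8244, 1.3820, 2, 2.6180, 3.1756, 3.6180, 3.9021]. The Fiedler value lambda_2 = 0.0979 is strictly positive, so the graph is connected. The largest eigenvalue, 3.9021, is at most the vertex count 10. There is one zero in the spectrum, matching the 1 component.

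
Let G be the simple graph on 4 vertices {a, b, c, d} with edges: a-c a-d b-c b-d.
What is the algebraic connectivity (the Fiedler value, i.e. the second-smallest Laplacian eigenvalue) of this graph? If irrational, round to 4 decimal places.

Reading degrees in the order [a, b, c, d] gives [2, 2, 2, 2]; set D = diag(2, 2, 2, 2) and form L = D - A. Computing the eigenvalues of L and sorting gives [0, 2, 2, 4]. The Fiedler value lambda_2 = 2 is strictly positive, so the graph is connected.

2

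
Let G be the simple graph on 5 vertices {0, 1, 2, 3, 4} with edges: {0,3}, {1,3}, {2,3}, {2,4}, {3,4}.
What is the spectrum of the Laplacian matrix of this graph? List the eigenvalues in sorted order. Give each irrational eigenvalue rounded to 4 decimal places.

[0, 1, 1, 3, 5]

Reading degrees in the order [0, 1, 2, 3, 4] gives [1, 1, 2, 4, 2]; set D = diag(1, 1, 2, 4, 2) and form L = D - A. L is symmetric positive semidefinite, so every eigenvalue is real and nonnegative.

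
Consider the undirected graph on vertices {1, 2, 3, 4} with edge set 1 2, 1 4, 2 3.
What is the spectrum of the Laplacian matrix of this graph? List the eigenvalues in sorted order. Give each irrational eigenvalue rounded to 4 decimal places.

[0, 0.5858, 2, 3.4142]

Each diagonal entry of L is the vertex degree and each off-diagonal entry is -1 where an edge is present, 0 otherwise; in the order [1, 2, 3, 4] the diagonal is [2, 2, 1, 1]. Since every row of L sums to 0, the all-ones vector is in the kernel and 0 is an eigenvalue. The single zero eigenvalue shows the graph is connected. There is one zero in the spectrum, matching the 1 component.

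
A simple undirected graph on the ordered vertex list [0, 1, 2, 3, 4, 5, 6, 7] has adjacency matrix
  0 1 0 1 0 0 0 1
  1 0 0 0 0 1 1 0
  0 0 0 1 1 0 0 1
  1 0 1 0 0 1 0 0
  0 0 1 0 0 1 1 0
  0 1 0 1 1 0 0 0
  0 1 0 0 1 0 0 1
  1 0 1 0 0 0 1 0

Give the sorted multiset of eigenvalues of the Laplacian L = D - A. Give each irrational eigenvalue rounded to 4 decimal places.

[0, 2, 2, 2, 4, 4, 4, 6]

Reading degrees in the order [0, 1, 2, 3, 4, 5, 6, 7] gives [3, 3, 3, 3, 3, 3, 3, 3]; set D = diag(3, 3, 3, 3, 3, 3, 3, 3) and form L = D - A. The multiplicity of 0 as a Laplacian eigenvalue equals the number of connected components.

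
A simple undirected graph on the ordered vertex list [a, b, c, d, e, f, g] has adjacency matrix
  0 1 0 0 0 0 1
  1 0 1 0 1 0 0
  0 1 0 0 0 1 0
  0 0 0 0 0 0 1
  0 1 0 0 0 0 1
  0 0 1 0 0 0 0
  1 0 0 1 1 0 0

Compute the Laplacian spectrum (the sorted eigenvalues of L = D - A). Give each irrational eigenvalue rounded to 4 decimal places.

With the vertex order [a, b, c, d, e, f, g], the degrees are [2, 3, 2, 1, 2, 1, 3], giving D = diag(2, 3, 2, 1, 2, 1, 3) and L = D - A. The multiplicity of 0 as a Laplacian eigenvalue equals the number of connected components. There is one zero in the spectrum, matching the 1 component.

[0, 0.3588, 1, 2, 2.2763, 3.5892, 4.7757]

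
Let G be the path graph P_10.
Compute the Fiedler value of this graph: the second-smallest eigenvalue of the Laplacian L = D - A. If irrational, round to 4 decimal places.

0.0979

The graph has 10 vertices and degree multiset [2, 2, 2, 2, 2, 2, 2, 2, 1, 1]; D is the diagonal matrix of degrees and L = D - A. The smallest Laplacian eigenvalue is always 0. The next one, lambda_2 = 0.0979, measures how hard the graph is to disconnect: larger values mean better connectivity. By the matrix-tree theorem the graph has (1/10) * product of the nonzero eigenvalues = 1 spanning tree.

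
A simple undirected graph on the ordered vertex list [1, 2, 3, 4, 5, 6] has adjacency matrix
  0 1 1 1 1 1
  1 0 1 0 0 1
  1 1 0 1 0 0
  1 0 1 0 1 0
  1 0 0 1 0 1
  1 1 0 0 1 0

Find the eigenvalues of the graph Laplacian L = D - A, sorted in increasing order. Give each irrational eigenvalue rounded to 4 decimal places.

[0, 2.3820, 2.3820, 4.6180, 4.6180, 6]

Each diagonal entry of L is the vertex degree and each off-diagonal entry is -1 where an edge is present, 0 otherwise; in the order [1, 2, 3, 4, 5, 6] the diagonal is [5, 3, 3, 3, 3, 3]. L is symmetric positive semidefinite, so every eigenvalue is real and nonnegative. The single zero eigenvalue shows the graph is connected.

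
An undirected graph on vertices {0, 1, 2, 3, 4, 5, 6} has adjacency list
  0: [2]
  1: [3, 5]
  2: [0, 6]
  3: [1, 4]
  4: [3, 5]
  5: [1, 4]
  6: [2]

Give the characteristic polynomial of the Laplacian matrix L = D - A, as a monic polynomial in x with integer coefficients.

x^7 - 12x^6 + 55x^5 - 120x^4 + 124x^3 - 48x^2

With the vertex order [0, 1, 2, 3, 4, 5, 6], the degrees are [1, 2, 2, 2, 2, 2, 1], giving D = diag(1, 2, 2, 2, 2, 2, 1) and L = D - A. The eigenvalues of L are [0, 0, 1, 2, 2, 3, 4]; the characteristic polynomial is the product of (x - lambda_i), which multiplies out to x^7 - 12x^6 + 55x^5 - 120x^4 + 124x^3 - 48x^2. The coefficient of x^6 equals -trace(L) = -12, matching the sum of degrees.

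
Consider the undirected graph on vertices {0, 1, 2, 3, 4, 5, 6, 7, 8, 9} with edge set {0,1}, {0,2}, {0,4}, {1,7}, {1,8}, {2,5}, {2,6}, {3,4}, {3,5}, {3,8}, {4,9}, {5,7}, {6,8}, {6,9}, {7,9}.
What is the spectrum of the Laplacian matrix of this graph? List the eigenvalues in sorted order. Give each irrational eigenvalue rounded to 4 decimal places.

Each diagonal entry of L is the vertex degree and each off-diagonal entry is -1 where an edge is present, 0 otherwise; in the order [0, 1, 2, 3, 4, 5, 6, 7, 8, 9] the diagonal is [3, 3, 3, 3, 3, 3, 3, 3, 3, 3]. Since every row of L sums to 0, the all-ones vector is in the kernel and 0 is an eigenvalue. There is one zero in the spectrum, matching the 1 component.

[0, 2, 2, 2, 2, 2, 5, 5, 5, 5]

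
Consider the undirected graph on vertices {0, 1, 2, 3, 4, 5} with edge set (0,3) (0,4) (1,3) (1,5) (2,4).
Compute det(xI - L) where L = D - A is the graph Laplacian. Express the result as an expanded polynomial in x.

Each diagonal entry of L is the vertex degree and each off-diagonal entry is -1 where an edge is present, 0 otherwise; in the order [0, 1, 2, 3, 4, 5] the diagonal is [2, 2, 1, 2, 2, 1]. Computing det(xI - L) by cofactor expansion (or equivalently via sum-over-permutations) gives x^6 - 10x^5 + 36x^4 - 56x^3 + 35x^2 - 6x. The constant term is 0 because L is singular (the all-ones vector lies in its kernel).

x^6 - 10x^5 + 36x^4 - 56x^3 + 35x^2 - 6x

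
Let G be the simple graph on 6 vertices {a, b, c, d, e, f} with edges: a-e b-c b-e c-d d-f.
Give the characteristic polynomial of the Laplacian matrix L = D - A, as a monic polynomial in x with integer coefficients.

Reading degrees in the order [a, b, c, d, e, f] gives [1, 2, 2, 2, 2, 1]; set D = diag(1, 2, 2, 2, 2, 1) and form L = D - A. L has integer entries, so p(x) = det(xI - L) has integer coefficients. Expanding the determinant yields x^6 - 10x^5 + 36x^4 - 56x^3 + 35x^2 - 6x. The constant term is 0 because L is singular (the all-ones vector lies in its kernel). The largest eigenvalue, 3.7321, is at most the vertex count 6.

x^6 - 10x^5 + 36x^4 - 56x^3 + 35x^2 - 6x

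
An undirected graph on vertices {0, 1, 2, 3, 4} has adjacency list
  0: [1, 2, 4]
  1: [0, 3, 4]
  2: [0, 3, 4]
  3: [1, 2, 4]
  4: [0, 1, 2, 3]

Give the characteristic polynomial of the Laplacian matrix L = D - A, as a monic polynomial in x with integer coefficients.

x^5 - 16x^4 + 94x^3 - 240x^2 + 225x

Each diagonal entry of L is the vertex degree and each off-diagonal entry is -1 where an edge is present, 0 otherwise; in the order [0, 1, 2, 3, 4] the diagonal is [3, 3, 3, 3, 4]. Computing det(xI - L) by cofactor expansion (or equivalently via sum-over-permutations) gives x^5 - 16x^4 + 94x^3 - 240x^2 + 225x. Since p(0) = det(-L) = 0, x divides p(x). By the matrix-tree theorem the graph has (1/5) * product of the nonzero eigenvalues = 45 spanning trees.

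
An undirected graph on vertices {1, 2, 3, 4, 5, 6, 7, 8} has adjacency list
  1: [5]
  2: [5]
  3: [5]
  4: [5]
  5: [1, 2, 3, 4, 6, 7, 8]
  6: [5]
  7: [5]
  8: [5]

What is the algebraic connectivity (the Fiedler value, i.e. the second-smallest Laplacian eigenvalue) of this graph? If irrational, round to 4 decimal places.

Each diagonal entry of L is the vertex degree and each off-diagonal entry is -1 where an edge is present, 0 otherwise; in the order [1, 2, 3, 4, 5, 6, 7, 8] the diagonal is [1, 1, 1, 1, 7, 1, 1, 1]. The sorted Laplacian eigenvalues are [0, 1, 1, 1, 1, 1, 1, 8]; the algebraic connectivity is the second entry, 1. There is one zero in the spectrum, matching the 1 component.

1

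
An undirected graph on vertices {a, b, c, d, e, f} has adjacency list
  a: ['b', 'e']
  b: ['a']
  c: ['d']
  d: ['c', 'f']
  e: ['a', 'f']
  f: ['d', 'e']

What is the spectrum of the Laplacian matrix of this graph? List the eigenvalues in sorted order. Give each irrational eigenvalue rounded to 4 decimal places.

With the vertex order [a, b, c, d, e, f], the degrees are [2, 1, 1, 2, 2, 2], giving D = diag(2, 1, 1, 2, 2, 2) and L = D - A. Diagonalising L (or applying a numerical eigensolver to the 6x6 matrix) gives the spectrum above. The largest eigenvalue, 3.7321, is at most the vertex count 6.

[0, 0.2679, 1, 2, 3, 3.7321]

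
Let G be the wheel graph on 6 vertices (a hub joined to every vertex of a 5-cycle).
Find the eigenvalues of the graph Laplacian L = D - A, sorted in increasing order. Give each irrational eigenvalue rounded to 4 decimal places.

[0, 2.3820, 2.3820, 4.6180, 4.6180, 6]

The graph has 6 vertices and degree multiset [5, 3, 3, 3, 3, 3]; D is the diagonal matrix of degrees and L = D - A. Since every row of L sums to 0, the all-ones vector is in the kernel and 0 is an eigenvalue. The largest eigenvalue, 6, is at most the vertex count 6. The eigenvalues sum to 20, which equals trace(L) = 2|E|.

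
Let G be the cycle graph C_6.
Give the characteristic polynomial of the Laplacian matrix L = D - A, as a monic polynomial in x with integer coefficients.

The graph has 6 vertices and degree multiset [2, 2, 2, 2, 2, 2]; D is the diagonal matrix of degrees and L = D - A. Computing det(xI - L) by cofactor expansion (or equivalently via sum-over-permutations) gives x^6 - 12x^5 + 54x^4 - 112x^3 + 105x^2 - 36x. Since p(0) = det(-L) = 0, x divides p(x). The largest eigenvalue, 4, is at most the vertex count 6.

x^6 - 12x^5 + 54x^4 - 112x^3 + 105x^2 - 36x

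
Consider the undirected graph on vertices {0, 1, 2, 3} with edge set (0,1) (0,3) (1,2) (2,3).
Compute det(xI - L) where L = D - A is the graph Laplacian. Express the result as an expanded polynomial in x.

x^4 - 8x^3 + 20x^2 - 16x

Each diagonal entry of L is the vertex degree and each off-diagonal entry is -1 where an edge is present, 0 otherwise; in the order [0, 1, 2, 3] the diagonal is [2, 2, 2, 2]. Computing det(xI - L) by cofactor expansion (or equivalently via sum-over-permutations) gives x^4 - 8x^3 + 20x^2 - 16x. Since p(0) = det(-L) = 0, x divides p(x). By the matrix-tree theorem the graph has (1/4) * product of the nonzero eigenvalues = 4 spanning trees.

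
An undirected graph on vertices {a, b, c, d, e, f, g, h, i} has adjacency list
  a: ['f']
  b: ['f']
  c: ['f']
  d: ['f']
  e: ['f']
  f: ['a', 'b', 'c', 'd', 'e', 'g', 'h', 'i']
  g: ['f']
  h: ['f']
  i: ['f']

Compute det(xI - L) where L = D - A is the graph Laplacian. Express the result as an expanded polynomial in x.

x^9 - 16x^8 + 84x^7 - 224x^6 + 350x^5 - 336x^4 + 196x^3 - 64x^2 + 9x

Reading degrees in the order [a, b, c, d, e, f, g, h, i] gives [1, 1, 1, 1, 1, 8, 1, 1, 1]; set D = diag(1, 1, 1, 1, 1, 8, 1, 1, 1) and form L = D - A. Computing det(xI - L) by cofactor expansion (or equivalently via sum-over-permutations) gives x^9 - 16x^8 + 84x^7 - 224x^6 + 350x^5 - 336x^4 + 196x^3 - 64x^2 + 9x. The constant term is 0 because L is singular (the all-ones vector lies in its kernel). By the matrix-tree theorem the graph has (1/9) * product of the nonzero eigenvalues = 1 spanning tree. The largest eigenvalue, 9, is at most the vertex count 9.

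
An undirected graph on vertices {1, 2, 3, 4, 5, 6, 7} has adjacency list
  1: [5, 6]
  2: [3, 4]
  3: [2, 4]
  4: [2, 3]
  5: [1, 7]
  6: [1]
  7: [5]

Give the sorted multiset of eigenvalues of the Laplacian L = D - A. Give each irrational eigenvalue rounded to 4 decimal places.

Reading degrees in the order [1, 2, 3, 4, 5, 6, 7] gives [2, 2, 2, 2, 2, 1, 1]; set D = diag(2, 2, 2, 2, 2, 1, 1) and form L = D - A. Diagonalising L (or applying a numerical eigensolver to the 7x7 matrix) gives the spectrum above. The 2 zero eigenvalues correspond to the 2 connected components. The largest eigenvalue, 3.4142, is at most the vertex count 7. The eigenvalues sum to 12, which equals trace(L) = 2|E|.

[0, 0, 0.5858, 2, 3, 3, 3.4142]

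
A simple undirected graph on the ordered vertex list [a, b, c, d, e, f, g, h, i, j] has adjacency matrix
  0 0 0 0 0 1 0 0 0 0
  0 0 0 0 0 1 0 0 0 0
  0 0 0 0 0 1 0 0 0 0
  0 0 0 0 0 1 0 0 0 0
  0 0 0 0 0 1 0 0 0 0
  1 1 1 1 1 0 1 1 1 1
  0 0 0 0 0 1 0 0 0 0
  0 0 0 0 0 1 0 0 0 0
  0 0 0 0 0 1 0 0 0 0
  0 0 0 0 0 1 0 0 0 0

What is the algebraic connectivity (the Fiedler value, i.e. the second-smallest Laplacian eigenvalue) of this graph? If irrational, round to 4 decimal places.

1

Reading degrees in the order [a, b, c, d, e, f, g, h, i, j] gives [1, 1, 1, 1, 1, 9, 1, 1, 1, 1]; set D = diag(1, 1, 1, 1, 1, 9, 1, 1, 1, 1) and form L = D - A. The sorted Laplacian eigenvalues are [0, 1, 1, 1, 1, 1, 1, 1, 1, 10]; the algebraic connectivity is the second entry, 1. There is one zero in the spectrum, matching the 1 component. By the matrix-tree theorem the graph has (1/10) * product of the nonzero eigenvalues = 1 spanning tree.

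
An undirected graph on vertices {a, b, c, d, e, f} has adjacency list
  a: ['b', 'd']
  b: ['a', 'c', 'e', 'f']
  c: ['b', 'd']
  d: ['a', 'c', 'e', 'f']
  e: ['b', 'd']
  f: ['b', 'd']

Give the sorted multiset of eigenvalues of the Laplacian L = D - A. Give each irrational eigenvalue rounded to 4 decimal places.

[0, 2, 2, 2, 4, 6]

With the vertex order [a, b, c, d, e, f], the degrees are [2, 4, 2, 4, 2, 2], giving D = diag(2, 4, 2, 4, 2, 2) and L = D - A. The multiplicity of 0 as a Laplacian eigenvalue equals the number of connected components.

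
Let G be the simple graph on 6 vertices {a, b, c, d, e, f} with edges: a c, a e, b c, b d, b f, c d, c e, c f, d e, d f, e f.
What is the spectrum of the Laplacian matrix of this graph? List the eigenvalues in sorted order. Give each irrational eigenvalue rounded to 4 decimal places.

Each diagonal entry of L is the vertex degree and each off-diagonal entry is -1 where an edge is present, 0 otherwise; in the order [a, b, c, d, e, f] the diagonal is [2, 3, 5, 4, 4, 4]. L is symmetric positive semidefinite, so every eigenvalue is real and nonnegative. The eigenvalues sum to 22, which equals trace(L) = 2|E|.

[0, 1.8299, 3.6889, 5, 5.4812, 6]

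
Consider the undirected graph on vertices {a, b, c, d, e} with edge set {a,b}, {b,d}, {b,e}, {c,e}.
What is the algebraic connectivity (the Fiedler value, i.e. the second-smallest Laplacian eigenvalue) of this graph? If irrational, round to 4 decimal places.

0.5188

Reading degrees in the order [a, b, c, d, e] gives [1, 3, 1, 1, 2]; set D = diag(1, 3, 1, 1, 2) and form L = D - A. The sorted Laplacian eigenvalues are [0, 0.5188, 1, 2.3111, 4.1701]; the algebraic connectivity is the second entry, 0.5188. The largest eigenvalue, 4.1701, is at most the vertex count 5.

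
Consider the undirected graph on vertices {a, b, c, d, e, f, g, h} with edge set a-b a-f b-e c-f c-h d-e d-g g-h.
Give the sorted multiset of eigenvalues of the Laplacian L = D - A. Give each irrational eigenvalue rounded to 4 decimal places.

With the vertex order [a, b, c, d, e, f, g, h], the degrees are [2, 2, 2, 2, 2, 2, 2, 2], giving D = diag(2, 2, 2, 2, 2, 2, 2, 2) and L = D - A. The multiplicity of 0 as a Laplacian eigenvalue equals the number of connected components. The single zero eigenvalue shows the graph is connected. The eigenvalues sum to 16, which equals trace(L) = 2|E|. By the matrix-tree theorem the graph has (1/8) * product of the nonzero eigenvalues = 8 spanning trees.

[0, 0.5858, 0.5858, 2, 2, 3.4142, 3.4142, 4]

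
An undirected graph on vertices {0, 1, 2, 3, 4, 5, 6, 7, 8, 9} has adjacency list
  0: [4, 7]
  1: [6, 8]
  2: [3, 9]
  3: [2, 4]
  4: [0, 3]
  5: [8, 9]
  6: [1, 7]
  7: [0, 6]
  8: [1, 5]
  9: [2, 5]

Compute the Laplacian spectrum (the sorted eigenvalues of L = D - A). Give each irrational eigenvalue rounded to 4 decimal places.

Each diagonal entry of L is the vertex degree and each off-diagonal entry is -1 where an edge is present, 0 otherwise; in the order [0, 1, 2, 3, 4, 5, 6, 7, 8, 9] the diagonal is [2, 2, 2, 2, 2, 2, 2, 2, 2, 2]. The multiplicity of 0 as a Laplacian eigenvalue equals the number of connected components. The single zero eigenvalue shows the graph is connected.

[0, 0.3820, 0.3820, 1.3820, 1.3820, 2.6180, 2.6180, 3.6180, 3.6180, 4]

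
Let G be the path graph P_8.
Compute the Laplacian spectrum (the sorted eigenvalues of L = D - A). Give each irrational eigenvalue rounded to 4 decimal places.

[0, 0.1522, 0.5858, 1.2346, 2, 2.7654, 3.4142, 3.8478]

The graph has 8 vertices and degree multiset [2, 2, 2, 2, 2, 2, 1, 1]; D is the diagonal matrix of degrees and L = D - A. Since every row of L sums to 0, the all-ones vector is in the kernel and 0 is an eigenvalue. The eigenvalues sum to 14, which equals trace(L) = 2|E|. The largest eigenvalue, 3.8478, is at most the vertex count 8.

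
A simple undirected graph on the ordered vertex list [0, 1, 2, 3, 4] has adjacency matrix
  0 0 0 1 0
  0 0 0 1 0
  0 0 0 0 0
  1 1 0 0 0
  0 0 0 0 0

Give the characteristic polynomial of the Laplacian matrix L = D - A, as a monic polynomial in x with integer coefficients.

x^5 - 4x^4 + 3x^3

Reading degrees in the order [0, 1, 2, 3, 4] gives [1, 1, 0, 2, 0]; set D = diag(1, 1, 0, 2, 0) and form L = D - A. The eigenvalues of L are [0, 0, 0, 1, 3]; the characteristic polynomial is the product of (x - lambda_i), which multiplies out to x^5 - 4x^4 + 3x^3. Since p(0) = det(-L) = 0, x divides p(x). The eigenvalues sum to 4, which equals trace(L) = 2|E|. The largest eigenvalue, 3, is at most the vertex count 5.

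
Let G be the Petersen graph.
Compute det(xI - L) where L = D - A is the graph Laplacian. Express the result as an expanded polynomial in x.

x^10 - 30x^9 + 390x^8 - 2880x^7 + 13305x^6 - 39882x^5 + 77640x^4 - 94800x^3 + 66000x^2 - 20000x

The graph has 10 vertices and degree multiset [3, 3, 3, 3, 3, 3, 3, 3, 3, 3]; D is the diagonal matrix of degrees and L = D - A. The eigenvalues of L are [0, 2, 2, 2, 2, 2, 5, 5, 5, 5]; the characteristic polynomial is the product of (x - lambda_i), which multiplies out to x^10 - 30x^9 + 390x^8 - 2880x^7 + 13305x^6 - 39882x^5 + 77640x^4 - 94800x^3 + 66000x^2 - 20000x. The constant term is 0 because L is singular (the all-ones vector lies in its kernel). By the matrix-tree theorem the graph has (1/10) * product of the nonzero eigenvalues = 2000 spanning trees.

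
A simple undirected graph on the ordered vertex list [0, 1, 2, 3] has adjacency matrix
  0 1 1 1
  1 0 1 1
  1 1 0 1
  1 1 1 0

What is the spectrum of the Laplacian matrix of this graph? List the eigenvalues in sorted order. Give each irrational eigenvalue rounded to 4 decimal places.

Each diagonal entry of L is the vertex degree and each off-diagonal entry is -1 where an edge is present, 0 otherwise; in the order [0, 1, 2, 3] the diagonal is [3, 3, 3, 3]. Since every row of L sums to 0, the all-ones vector is in the kernel and 0 is an eigenvalue. The single zero eigenvalue shows the graph is connected. By the matrix-tree theorem the graph has (1/4) * product of the nonzero eigenvalues = 16 spanning trees.

[0, 4, 4, 4]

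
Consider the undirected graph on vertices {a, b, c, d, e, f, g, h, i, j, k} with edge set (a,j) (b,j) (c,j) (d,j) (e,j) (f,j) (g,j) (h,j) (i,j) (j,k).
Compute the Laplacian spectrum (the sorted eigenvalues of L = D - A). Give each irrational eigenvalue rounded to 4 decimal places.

Each diagonal entry of L is the vertex degree and each off-diagonal entry is -1 where an edge is present, 0 otherwise; in the order [a, b, c, d, e, f, g, h, i, j, k] the diagonal is [1, 1, 1, 1, 1, 1, 1, 1, 1, 10, 1]. The multiplicity of 0 as a Laplacian eigenvalue equals the number of connected components. By the matrix-tree theorem the graph has (1/11) * product of the nonzero eigenvalues = 1 spanning tree.

[0, 1, 1, 1, 1, 1, 1, 1, 1, 1, 11]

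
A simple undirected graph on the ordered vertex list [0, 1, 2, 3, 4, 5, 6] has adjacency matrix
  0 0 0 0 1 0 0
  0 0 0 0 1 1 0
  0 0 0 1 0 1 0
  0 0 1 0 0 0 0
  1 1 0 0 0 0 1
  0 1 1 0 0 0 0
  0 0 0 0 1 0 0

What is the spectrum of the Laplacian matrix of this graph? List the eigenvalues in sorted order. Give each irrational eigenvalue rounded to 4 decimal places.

[0, 0.2254, 1, 1, 2.1859, 3.3604, 4.2283]

Reading degrees in the order [0, 1, 2, 3, 4, 5, 6] gives [1, 2, 2, 1, 3, 2, 1]; set D = diag(1, 2, 2, 1, 3, 2, 1) and form L = D - A. L is symmetric positive semidefinite, so every eigenvalue is real and nonnegative. The single zero eigenvalue shows the graph is connected. By the matrix-tree theorem the graph has (1/7) * product of the nonzero eigenvalues = 1 spanning tree. The eigenvalues sum to 12, which equals trace(L) = 2|E|.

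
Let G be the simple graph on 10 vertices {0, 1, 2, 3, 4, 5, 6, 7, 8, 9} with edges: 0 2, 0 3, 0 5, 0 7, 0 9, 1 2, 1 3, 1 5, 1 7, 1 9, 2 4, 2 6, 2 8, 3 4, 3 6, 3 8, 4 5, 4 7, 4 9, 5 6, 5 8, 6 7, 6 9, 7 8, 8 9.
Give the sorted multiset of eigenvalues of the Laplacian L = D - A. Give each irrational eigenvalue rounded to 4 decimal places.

[0, 5, 5, 5, 5, 5, 5, 5, 5, 10]

Each diagonal entry of L is the vertex degree and each off-diagonal entry is -1 where an edge is present, 0 otherwise; in the order [0, 1, 2, 3, 4, 5, 6, 7, 8, 9] the diagonal is [5, 5, 5, 5, 5, 5, 5, 5, 5, 5]. The multiplicity of 0 as a Laplacian eigenvalue equals the number of connected components.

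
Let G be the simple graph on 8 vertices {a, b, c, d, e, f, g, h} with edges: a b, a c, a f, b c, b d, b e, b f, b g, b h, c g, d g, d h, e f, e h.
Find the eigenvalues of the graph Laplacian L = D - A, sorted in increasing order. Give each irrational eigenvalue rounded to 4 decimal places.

Each diagonal entry of L is the vertex degree and each off-diagonal entry is -1 where an edge is present, 0 otherwise; in the order [a, b, c, d, e, f, g, h] the diagonal is [3, 7, 3, 3, 3, 3, 3, 3]. Diagonalising L (or applying a numerical eigensolver to the 8x8 matrix) gives the spectrum above. The single zero eigenvalue shows the graph is connected. There is one zero in the spectrum, matching the 1 component.

[0, 1.7530, 1.7530, 3.4450, 3.4450, 4.8019, 4.8019, 8]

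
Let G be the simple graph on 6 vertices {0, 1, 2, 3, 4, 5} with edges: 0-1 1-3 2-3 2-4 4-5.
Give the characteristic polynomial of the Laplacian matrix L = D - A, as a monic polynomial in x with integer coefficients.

Reading degrees in the order [0, 1, 2, 3, 4, 5] gives [1, 2, 2, 2, 2, 1]; set D = diag(1, 2, 2, 2, 2, 1) and form L = D - A. Computing det(xI - L) by cofactor expansion (or equivalently via sum-over-permutations) gives x^6 - 10x^5 + 36x^4 - 56x^3 + 35x^2 - 6x. The coefficient of x^5 equals -trace(L) = -10, matching the sum of degrees. The largest eigenvalue, 3.7321, is at most the vertex count 6.

x^6 - 10x^5 + 36x^4 - 56x^3 + 35x^2 - 6x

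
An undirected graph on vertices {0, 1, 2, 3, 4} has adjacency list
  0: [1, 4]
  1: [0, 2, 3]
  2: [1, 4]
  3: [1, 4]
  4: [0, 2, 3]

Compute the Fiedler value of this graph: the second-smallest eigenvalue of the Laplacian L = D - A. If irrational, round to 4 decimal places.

2

Reading degrees in the order [0, 1, 2, 3, 4] gives [2, 3, 2, 2, 3]; set D = diag(2, 3, 2, 2, 3) and form L = D - A. The sorted Laplacian eigenvalues are [0, 2, 2, 3, 5]; the algebraic connectivity is the second entry, 2. The eigenvalues sum to 12, which equals trace(L) = 2|E|. There is one zero in the spectrum, matching the 1 component.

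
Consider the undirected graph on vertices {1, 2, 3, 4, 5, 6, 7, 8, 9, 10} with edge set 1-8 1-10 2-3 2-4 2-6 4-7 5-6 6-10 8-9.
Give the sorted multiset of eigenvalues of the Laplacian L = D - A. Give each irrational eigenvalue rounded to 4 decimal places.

With the vertex order [1, 2, 3, 4, 5, 6, 7, 8, 9, 10], the degrees are [2, 3, 1, 2, 1, 3, 1, 2, 1, 2], giving D = diag(2, 3, 1, 2, 1, 3, 1, 2, 1, 2) and L = D - A. Since every row of L sums to 0, the all-ones vector is in the kernel and 0 is an eigenvalue. By the matrix-tree theorem the graph has (1/10) * product of the nonzero eigenvalues = 1 spanning tree. There is one zero in the spectrum, matching the 1 component.

[0, 0.1398, 0.4249, 0.6932, 1, 2, 2.2574, 3.1456, 3.6414, 4.6978]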